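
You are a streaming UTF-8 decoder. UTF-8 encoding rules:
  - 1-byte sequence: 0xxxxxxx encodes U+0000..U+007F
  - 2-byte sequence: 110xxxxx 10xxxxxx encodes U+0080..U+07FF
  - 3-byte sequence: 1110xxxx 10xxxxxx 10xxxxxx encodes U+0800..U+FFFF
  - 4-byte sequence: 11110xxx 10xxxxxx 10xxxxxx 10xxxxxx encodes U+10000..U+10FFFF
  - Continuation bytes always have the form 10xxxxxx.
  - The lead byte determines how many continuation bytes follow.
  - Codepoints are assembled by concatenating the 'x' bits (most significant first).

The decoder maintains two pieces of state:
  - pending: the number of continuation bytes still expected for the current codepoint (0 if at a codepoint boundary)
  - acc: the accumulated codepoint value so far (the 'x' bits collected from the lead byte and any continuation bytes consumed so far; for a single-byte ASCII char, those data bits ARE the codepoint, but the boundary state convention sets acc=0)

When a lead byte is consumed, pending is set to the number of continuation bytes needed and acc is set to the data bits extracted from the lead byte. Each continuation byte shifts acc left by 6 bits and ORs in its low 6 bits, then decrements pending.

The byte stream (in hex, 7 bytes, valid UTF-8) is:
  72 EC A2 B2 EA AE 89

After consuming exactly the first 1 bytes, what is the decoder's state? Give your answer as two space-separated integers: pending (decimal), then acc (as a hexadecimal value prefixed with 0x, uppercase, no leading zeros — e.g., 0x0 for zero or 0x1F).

Byte[0]=72: 1-byte. pending=0, acc=0x0

Answer: 0 0x0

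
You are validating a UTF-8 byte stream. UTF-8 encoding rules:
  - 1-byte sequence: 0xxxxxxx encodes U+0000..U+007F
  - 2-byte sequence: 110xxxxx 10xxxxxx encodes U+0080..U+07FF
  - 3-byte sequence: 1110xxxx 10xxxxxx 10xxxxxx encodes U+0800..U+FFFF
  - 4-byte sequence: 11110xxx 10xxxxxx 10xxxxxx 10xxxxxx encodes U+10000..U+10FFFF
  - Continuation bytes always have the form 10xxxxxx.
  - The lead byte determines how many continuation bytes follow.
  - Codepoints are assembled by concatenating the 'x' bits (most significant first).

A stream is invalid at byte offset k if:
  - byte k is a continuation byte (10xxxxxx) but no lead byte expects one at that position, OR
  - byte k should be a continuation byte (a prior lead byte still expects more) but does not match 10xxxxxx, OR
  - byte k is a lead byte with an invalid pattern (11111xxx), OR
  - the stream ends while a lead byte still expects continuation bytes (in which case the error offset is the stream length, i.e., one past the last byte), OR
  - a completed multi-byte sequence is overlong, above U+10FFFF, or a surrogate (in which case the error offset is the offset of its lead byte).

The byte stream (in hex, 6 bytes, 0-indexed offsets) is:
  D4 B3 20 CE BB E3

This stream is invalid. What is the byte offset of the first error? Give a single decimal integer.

Byte[0]=D4: 2-byte lead, need 1 cont bytes. acc=0x14
Byte[1]=B3: continuation. acc=(acc<<6)|0x33=0x533
Completed: cp=U+0533 (starts at byte 0)
Byte[2]=20: 1-byte ASCII. cp=U+0020
Byte[3]=CE: 2-byte lead, need 1 cont bytes. acc=0xE
Byte[4]=BB: continuation. acc=(acc<<6)|0x3B=0x3BB
Completed: cp=U+03BB (starts at byte 3)
Byte[5]=E3: 3-byte lead, need 2 cont bytes. acc=0x3
Byte[6]: stream ended, expected continuation. INVALID

Answer: 6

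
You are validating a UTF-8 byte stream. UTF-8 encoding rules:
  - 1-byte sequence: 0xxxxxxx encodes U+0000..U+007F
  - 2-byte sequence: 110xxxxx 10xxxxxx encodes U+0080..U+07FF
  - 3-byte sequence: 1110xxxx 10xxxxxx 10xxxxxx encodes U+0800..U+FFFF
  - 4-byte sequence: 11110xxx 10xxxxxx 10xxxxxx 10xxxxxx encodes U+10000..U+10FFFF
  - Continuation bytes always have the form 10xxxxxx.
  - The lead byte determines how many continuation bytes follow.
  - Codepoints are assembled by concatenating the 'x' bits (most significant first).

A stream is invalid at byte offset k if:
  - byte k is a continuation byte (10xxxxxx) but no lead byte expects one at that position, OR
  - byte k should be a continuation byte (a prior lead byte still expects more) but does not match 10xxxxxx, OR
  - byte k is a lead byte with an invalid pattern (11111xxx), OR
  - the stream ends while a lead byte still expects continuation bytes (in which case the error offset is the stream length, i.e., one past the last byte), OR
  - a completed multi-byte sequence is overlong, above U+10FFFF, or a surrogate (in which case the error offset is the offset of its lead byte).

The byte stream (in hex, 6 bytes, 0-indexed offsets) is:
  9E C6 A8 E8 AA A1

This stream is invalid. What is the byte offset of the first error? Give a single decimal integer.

Answer: 0

Derivation:
Byte[0]=9E: INVALID lead byte (not 0xxx/110x/1110/11110)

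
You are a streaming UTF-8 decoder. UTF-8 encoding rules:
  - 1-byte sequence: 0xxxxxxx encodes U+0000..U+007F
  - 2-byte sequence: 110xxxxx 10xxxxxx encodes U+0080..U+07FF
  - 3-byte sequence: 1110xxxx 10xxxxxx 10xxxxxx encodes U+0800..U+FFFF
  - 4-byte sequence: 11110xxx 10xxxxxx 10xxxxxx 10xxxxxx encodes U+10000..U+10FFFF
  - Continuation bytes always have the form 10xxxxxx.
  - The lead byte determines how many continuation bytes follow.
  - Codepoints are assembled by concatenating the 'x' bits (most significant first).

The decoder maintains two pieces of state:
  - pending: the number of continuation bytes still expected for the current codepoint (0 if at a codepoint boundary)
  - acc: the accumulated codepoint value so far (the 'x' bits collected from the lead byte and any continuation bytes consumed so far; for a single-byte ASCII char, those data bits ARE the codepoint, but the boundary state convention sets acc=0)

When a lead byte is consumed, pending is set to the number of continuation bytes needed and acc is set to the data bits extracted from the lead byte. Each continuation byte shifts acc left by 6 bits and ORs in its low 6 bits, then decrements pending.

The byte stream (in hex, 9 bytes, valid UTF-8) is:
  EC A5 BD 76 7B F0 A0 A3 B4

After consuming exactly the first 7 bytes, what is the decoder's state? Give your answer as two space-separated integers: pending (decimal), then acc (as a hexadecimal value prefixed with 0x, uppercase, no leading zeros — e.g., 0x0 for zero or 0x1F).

Answer: 2 0x20

Derivation:
Byte[0]=EC: 3-byte lead. pending=2, acc=0xC
Byte[1]=A5: continuation. acc=(acc<<6)|0x25=0x325, pending=1
Byte[2]=BD: continuation. acc=(acc<<6)|0x3D=0xC97D, pending=0
Byte[3]=76: 1-byte. pending=0, acc=0x0
Byte[4]=7B: 1-byte. pending=0, acc=0x0
Byte[5]=F0: 4-byte lead. pending=3, acc=0x0
Byte[6]=A0: continuation. acc=(acc<<6)|0x20=0x20, pending=2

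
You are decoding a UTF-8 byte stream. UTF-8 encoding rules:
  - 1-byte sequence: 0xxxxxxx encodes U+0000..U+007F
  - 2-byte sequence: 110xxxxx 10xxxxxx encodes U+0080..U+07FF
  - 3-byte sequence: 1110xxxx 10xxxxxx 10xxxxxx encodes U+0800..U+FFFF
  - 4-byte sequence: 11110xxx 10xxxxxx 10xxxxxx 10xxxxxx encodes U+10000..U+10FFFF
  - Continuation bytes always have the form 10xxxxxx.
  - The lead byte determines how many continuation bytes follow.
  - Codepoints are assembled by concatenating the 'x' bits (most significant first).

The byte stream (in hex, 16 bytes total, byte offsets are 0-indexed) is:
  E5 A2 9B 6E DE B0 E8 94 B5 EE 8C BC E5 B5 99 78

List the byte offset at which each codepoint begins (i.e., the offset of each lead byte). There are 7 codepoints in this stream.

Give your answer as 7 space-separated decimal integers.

Answer: 0 3 4 6 9 12 15

Derivation:
Byte[0]=E5: 3-byte lead, need 2 cont bytes. acc=0x5
Byte[1]=A2: continuation. acc=(acc<<6)|0x22=0x162
Byte[2]=9B: continuation. acc=(acc<<6)|0x1B=0x589B
Completed: cp=U+589B (starts at byte 0)
Byte[3]=6E: 1-byte ASCII. cp=U+006E
Byte[4]=DE: 2-byte lead, need 1 cont bytes. acc=0x1E
Byte[5]=B0: continuation. acc=(acc<<6)|0x30=0x7B0
Completed: cp=U+07B0 (starts at byte 4)
Byte[6]=E8: 3-byte lead, need 2 cont bytes. acc=0x8
Byte[7]=94: continuation. acc=(acc<<6)|0x14=0x214
Byte[8]=B5: continuation. acc=(acc<<6)|0x35=0x8535
Completed: cp=U+8535 (starts at byte 6)
Byte[9]=EE: 3-byte lead, need 2 cont bytes. acc=0xE
Byte[10]=8C: continuation. acc=(acc<<6)|0x0C=0x38C
Byte[11]=BC: continuation. acc=(acc<<6)|0x3C=0xE33C
Completed: cp=U+E33C (starts at byte 9)
Byte[12]=E5: 3-byte lead, need 2 cont bytes. acc=0x5
Byte[13]=B5: continuation. acc=(acc<<6)|0x35=0x175
Byte[14]=99: continuation. acc=(acc<<6)|0x19=0x5D59
Completed: cp=U+5D59 (starts at byte 12)
Byte[15]=78: 1-byte ASCII. cp=U+0078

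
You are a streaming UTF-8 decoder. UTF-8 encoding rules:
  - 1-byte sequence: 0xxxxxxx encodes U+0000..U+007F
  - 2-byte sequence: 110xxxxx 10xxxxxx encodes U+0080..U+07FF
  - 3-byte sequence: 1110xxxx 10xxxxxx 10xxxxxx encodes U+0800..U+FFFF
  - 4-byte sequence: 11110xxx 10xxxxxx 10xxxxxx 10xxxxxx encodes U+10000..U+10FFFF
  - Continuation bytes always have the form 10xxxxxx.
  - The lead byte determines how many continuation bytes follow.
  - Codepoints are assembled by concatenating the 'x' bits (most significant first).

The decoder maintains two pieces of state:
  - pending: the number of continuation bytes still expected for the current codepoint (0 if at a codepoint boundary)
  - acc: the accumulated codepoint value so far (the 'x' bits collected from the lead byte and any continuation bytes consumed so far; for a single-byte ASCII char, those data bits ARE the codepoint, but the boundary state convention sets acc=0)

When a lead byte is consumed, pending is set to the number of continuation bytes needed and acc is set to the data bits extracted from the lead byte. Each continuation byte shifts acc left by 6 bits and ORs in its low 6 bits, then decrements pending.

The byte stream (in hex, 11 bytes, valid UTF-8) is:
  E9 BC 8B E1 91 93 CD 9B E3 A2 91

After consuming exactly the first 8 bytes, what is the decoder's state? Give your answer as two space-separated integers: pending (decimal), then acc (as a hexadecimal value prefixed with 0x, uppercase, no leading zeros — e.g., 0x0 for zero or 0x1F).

Answer: 0 0x35B

Derivation:
Byte[0]=E9: 3-byte lead. pending=2, acc=0x9
Byte[1]=BC: continuation. acc=(acc<<6)|0x3C=0x27C, pending=1
Byte[2]=8B: continuation. acc=(acc<<6)|0x0B=0x9F0B, pending=0
Byte[3]=E1: 3-byte lead. pending=2, acc=0x1
Byte[4]=91: continuation. acc=(acc<<6)|0x11=0x51, pending=1
Byte[5]=93: continuation. acc=(acc<<6)|0x13=0x1453, pending=0
Byte[6]=CD: 2-byte lead. pending=1, acc=0xD
Byte[7]=9B: continuation. acc=(acc<<6)|0x1B=0x35B, pending=0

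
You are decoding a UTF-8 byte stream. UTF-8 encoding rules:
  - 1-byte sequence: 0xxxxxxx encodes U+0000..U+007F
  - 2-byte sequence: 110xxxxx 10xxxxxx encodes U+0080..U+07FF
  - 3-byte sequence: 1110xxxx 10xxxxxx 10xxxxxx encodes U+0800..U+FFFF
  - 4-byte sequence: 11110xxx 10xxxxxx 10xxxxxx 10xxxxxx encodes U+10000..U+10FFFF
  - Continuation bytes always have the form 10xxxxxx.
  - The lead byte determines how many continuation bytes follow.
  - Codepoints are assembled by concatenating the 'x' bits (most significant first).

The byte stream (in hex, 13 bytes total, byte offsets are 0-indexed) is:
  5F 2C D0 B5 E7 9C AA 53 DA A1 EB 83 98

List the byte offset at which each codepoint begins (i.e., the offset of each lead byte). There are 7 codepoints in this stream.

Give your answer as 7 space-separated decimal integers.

Answer: 0 1 2 4 7 8 10

Derivation:
Byte[0]=5F: 1-byte ASCII. cp=U+005F
Byte[1]=2C: 1-byte ASCII. cp=U+002C
Byte[2]=D0: 2-byte lead, need 1 cont bytes. acc=0x10
Byte[3]=B5: continuation. acc=(acc<<6)|0x35=0x435
Completed: cp=U+0435 (starts at byte 2)
Byte[4]=E7: 3-byte lead, need 2 cont bytes. acc=0x7
Byte[5]=9C: continuation. acc=(acc<<6)|0x1C=0x1DC
Byte[6]=AA: continuation. acc=(acc<<6)|0x2A=0x772A
Completed: cp=U+772A (starts at byte 4)
Byte[7]=53: 1-byte ASCII. cp=U+0053
Byte[8]=DA: 2-byte lead, need 1 cont bytes. acc=0x1A
Byte[9]=A1: continuation. acc=(acc<<6)|0x21=0x6A1
Completed: cp=U+06A1 (starts at byte 8)
Byte[10]=EB: 3-byte lead, need 2 cont bytes. acc=0xB
Byte[11]=83: continuation. acc=(acc<<6)|0x03=0x2C3
Byte[12]=98: continuation. acc=(acc<<6)|0x18=0xB0D8
Completed: cp=U+B0D8 (starts at byte 10)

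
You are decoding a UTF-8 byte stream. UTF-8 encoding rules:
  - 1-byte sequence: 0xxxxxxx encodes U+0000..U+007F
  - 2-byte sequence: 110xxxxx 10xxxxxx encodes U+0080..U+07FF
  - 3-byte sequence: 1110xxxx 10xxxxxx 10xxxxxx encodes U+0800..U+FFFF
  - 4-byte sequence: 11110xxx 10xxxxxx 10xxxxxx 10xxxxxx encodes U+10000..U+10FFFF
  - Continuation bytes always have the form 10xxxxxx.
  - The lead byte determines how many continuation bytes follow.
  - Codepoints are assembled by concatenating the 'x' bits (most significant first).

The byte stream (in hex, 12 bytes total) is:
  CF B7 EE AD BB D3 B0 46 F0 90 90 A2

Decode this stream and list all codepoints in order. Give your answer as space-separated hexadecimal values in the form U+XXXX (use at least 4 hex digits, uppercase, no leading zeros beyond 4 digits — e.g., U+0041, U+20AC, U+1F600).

Byte[0]=CF: 2-byte lead, need 1 cont bytes. acc=0xF
Byte[1]=B7: continuation. acc=(acc<<6)|0x37=0x3F7
Completed: cp=U+03F7 (starts at byte 0)
Byte[2]=EE: 3-byte lead, need 2 cont bytes. acc=0xE
Byte[3]=AD: continuation. acc=(acc<<6)|0x2D=0x3AD
Byte[4]=BB: continuation. acc=(acc<<6)|0x3B=0xEB7B
Completed: cp=U+EB7B (starts at byte 2)
Byte[5]=D3: 2-byte lead, need 1 cont bytes. acc=0x13
Byte[6]=B0: continuation. acc=(acc<<6)|0x30=0x4F0
Completed: cp=U+04F0 (starts at byte 5)
Byte[7]=46: 1-byte ASCII. cp=U+0046
Byte[8]=F0: 4-byte lead, need 3 cont bytes. acc=0x0
Byte[9]=90: continuation. acc=(acc<<6)|0x10=0x10
Byte[10]=90: continuation. acc=(acc<<6)|0x10=0x410
Byte[11]=A2: continuation. acc=(acc<<6)|0x22=0x10422
Completed: cp=U+10422 (starts at byte 8)

Answer: U+03F7 U+EB7B U+04F0 U+0046 U+10422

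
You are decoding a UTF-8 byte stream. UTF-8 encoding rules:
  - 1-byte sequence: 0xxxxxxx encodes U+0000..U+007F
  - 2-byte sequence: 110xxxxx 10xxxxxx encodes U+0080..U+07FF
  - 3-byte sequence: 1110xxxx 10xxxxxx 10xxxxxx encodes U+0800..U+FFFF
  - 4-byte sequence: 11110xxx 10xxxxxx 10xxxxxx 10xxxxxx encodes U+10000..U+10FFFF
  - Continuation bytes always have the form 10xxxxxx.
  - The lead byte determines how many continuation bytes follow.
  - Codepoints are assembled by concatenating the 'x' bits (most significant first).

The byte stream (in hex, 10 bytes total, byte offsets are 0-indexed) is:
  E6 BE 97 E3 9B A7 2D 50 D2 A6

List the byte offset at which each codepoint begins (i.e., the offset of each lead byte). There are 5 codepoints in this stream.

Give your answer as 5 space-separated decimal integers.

Answer: 0 3 6 7 8

Derivation:
Byte[0]=E6: 3-byte lead, need 2 cont bytes. acc=0x6
Byte[1]=BE: continuation. acc=(acc<<6)|0x3E=0x1BE
Byte[2]=97: continuation. acc=(acc<<6)|0x17=0x6F97
Completed: cp=U+6F97 (starts at byte 0)
Byte[3]=E3: 3-byte lead, need 2 cont bytes. acc=0x3
Byte[4]=9B: continuation. acc=(acc<<6)|0x1B=0xDB
Byte[5]=A7: continuation. acc=(acc<<6)|0x27=0x36E7
Completed: cp=U+36E7 (starts at byte 3)
Byte[6]=2D: 1-byte ASCII. cp=U+002D
Byte[7]=50: 1-byte ASCII. cp=U+0050
Byte[8]=D2: 2-byte lead, need 1 cont bytes. acc=0x12
Byte[9]=A6: continuation. acc=(acc<<6)|0x26=0x4A6
Completed: cp=U+04A6 (starts at byte 8)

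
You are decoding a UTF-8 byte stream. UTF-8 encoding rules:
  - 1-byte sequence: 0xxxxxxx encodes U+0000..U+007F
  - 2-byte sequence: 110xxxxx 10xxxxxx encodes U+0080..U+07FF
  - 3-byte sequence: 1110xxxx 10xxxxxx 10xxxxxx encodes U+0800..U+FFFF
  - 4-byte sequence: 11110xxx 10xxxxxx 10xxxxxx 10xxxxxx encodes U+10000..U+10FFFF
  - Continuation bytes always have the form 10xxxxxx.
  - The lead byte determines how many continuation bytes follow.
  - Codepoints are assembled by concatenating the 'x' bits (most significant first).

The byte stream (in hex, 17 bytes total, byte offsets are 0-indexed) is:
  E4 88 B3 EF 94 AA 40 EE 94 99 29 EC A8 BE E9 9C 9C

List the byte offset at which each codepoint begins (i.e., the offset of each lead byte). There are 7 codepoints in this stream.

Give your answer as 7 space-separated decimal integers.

Answer: 0 3 6 7 10 11 14

Derivation:
Byte[0]=E4: 3-byte lead, need 2 cont bytes. acc=0x4
Byte[1]=88: continuation. acc=(acc<<6)|0x08=0x108
Byte[2]=B3: continuation. acc=(acc<<6)|0x33=0x4233
Completed: cp=U+4233 (starts at byte 0)
Byte[3]=EF: 3-byte lead, need 2 cont bytes. acc=0xF
Byte[4]=94: continuation. acc=(acc<<6)|0x14=0x3D4
Byte[5]=AA: continuation. acc=(acc<<6)|0x2A=0xF52A
Completed: cp=U+F52A (starts at byte 3)
Byte[6]=40: 1-byte ASCII. cp=U+0040
Byte[7]=EE: 3-byte lead, need 2 cont bytes. acc=0xE
Byte[8]=94: continuation. acc=(acc<<6)|0x14=0x394
Byte[9]=99: continuation. acc=(acc<<6)|0x19=0xE519
Completed: cp=U+E519 (starts at byte 7)
Byte[10]=29: 1-byte ASCII. cp=U+0029
Byte[11]=EC: 3-byte lead, need 2 cont bytes. acc=0xC
Byte[12]=A8: continuation. acc=(acc<<6)|0x28=0x328
Byte[13]=BE: continuation. acc=(acc<<6)|0x3E=0xCA3E
Completed: cp=U+CA3E (starts at byte 11)
Byte[14]=E9: 3-byte lead, need 2 cont bytes. acc=0x9
Byte[15]=9C: continuation. acc=(acc<<6)|0x1C=0x25C
Byte[16]=9C: continuation. acc=(acc<<6)|0x1C=0x971C
Completed: cp=U+971C (starts at byte 14)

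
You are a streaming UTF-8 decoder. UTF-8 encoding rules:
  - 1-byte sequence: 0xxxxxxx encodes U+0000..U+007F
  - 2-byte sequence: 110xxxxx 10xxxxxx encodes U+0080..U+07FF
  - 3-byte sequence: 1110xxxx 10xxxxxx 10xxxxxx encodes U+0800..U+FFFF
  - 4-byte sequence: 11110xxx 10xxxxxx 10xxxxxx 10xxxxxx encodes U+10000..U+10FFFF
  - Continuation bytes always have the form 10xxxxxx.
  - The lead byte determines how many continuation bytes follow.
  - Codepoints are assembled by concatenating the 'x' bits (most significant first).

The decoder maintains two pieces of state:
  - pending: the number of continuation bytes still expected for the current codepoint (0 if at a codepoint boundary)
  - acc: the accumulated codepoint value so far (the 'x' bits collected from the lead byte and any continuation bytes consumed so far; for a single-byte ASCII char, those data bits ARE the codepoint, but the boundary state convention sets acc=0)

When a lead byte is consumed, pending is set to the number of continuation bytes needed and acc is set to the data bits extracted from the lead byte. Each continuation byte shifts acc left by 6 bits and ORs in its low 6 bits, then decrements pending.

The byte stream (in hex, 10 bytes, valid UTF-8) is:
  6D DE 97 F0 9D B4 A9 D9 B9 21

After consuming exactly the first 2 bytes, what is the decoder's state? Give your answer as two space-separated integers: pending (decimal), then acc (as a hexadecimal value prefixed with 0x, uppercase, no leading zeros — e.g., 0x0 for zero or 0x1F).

Answer: 1 0x1E

Derivation:
Byte[0]=6D: 1-byte. pending=0, acc=0x0
Byte[1]=DE: 2-byte lead. pending=1, acc=0x1E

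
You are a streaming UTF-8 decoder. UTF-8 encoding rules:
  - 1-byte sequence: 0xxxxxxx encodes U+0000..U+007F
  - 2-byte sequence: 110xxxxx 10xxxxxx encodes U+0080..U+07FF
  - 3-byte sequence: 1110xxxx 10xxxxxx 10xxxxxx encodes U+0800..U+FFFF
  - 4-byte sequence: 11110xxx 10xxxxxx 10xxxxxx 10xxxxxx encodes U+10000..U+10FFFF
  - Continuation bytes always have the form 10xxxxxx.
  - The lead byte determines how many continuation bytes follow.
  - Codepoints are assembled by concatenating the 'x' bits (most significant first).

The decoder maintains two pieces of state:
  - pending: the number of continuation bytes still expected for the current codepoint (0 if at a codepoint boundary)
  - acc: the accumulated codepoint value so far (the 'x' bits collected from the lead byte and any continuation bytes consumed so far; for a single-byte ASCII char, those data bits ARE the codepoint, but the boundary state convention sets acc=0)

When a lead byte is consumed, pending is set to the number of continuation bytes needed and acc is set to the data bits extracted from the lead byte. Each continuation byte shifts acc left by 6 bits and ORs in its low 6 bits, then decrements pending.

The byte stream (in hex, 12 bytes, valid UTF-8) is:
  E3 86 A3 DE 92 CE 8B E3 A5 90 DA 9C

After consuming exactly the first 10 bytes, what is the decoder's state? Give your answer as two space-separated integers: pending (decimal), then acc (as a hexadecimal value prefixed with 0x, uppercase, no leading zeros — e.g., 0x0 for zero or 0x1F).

Byte[0]=E3: 3-byte lead. pending=2, acc=0x3
Byte[1]=86: continuation. acc=(acc<<6)|0x06=0xC6, pending=1
Byte[2]=A3: continuation. acc=(acc<<6)|0x23=0x31A3, pending=0
Byte[3]=DE: 2-byte lead. pending=1, acc=0x1E
Byte[4]=92: continuation. acc=(acc<<6)|0x12=0x792, pending=0
Byte[5]=CE: 2-byte lead. pending=1, acc=0xE
Byte[6]=8B: continuation. acc=(acc<<6)|0x0B=0x38B, pending=0
Byte[7]=E3: 3-byte lead. pending=2, acc=0x3
Byte[8]=A5: continuation. acc=(acc<<6)|0x25=0xE5, pending=1
Byte[9]=90: continuation. acc=(acc<<6)|0x10=0x3950, pending=0

Answer: 0 0x3950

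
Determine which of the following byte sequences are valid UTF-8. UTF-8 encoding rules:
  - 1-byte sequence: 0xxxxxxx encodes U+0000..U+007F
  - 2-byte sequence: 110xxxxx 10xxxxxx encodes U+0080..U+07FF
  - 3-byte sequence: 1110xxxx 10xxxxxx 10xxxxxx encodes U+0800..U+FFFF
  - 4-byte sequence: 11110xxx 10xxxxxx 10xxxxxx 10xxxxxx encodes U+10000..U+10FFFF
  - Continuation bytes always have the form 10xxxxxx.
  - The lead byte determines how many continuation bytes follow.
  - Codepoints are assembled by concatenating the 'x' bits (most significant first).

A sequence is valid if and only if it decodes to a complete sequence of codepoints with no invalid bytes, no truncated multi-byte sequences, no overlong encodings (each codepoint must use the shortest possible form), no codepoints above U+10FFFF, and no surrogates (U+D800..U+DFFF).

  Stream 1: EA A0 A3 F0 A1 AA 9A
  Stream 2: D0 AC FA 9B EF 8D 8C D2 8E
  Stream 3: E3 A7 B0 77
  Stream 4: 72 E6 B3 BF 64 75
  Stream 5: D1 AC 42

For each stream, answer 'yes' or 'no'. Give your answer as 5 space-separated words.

Answer: yes no yes yes yes

Derivation:
Stream 1: decodes cleanly. VALID
Stream 2: error at byte offset 2. INVALID
Stream 3: decodes cleanly. VALID
Stream 4: decodes cleanly. VALID
Stream 5: decodes cleanly. VALID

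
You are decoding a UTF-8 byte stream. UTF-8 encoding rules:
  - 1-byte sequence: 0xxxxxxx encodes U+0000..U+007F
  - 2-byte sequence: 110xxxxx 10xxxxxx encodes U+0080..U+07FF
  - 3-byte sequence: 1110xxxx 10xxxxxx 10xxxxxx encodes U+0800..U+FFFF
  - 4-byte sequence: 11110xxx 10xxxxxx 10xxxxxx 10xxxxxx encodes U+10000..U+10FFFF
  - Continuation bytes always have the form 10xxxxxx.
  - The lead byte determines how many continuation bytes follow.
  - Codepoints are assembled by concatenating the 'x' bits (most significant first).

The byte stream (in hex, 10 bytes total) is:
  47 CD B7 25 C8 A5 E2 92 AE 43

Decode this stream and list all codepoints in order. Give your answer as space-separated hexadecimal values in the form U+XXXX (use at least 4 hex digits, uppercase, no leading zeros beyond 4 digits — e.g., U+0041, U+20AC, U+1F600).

Byte[0]=47: 1-byte ASCII. cp=U+0047
Byte[1]=CD: 2-byte lead, need 1 cont bytes. acc=0xD
Byte[2]=B7: continuation. acc=(acc<<6)|0x37=0x377
Completed: cp=U+0377 (starts at byte 1)
Byte[3]=25: 1-byte ASCII. cp=U+0025
Byte[4]=C8: 2-byte lead, need 1 cont bytes. acc=0x8
Byte[5]=A5: continuation. acc=(acc<<6)|0x25=0x225
Completed: cp=U+0225 (starts at byte 4)
Byte[6]=E2: 3-byte lead, need 2 cont bytes. acc=0x2
Byte[7]=92: continuation. acc=(acc<<6)|0x12=0x92
Byte[8]=AE: continuation. acc=(acc<<6)|0x2E=0x24AE
Completed: cp=U+24AE (starts at byte 6)
Byte[9]=43: 1-byte ASCII. cp=U+0043

Answer: U+0047 U+0377 U+0025 U+0225 U+24AE U+0043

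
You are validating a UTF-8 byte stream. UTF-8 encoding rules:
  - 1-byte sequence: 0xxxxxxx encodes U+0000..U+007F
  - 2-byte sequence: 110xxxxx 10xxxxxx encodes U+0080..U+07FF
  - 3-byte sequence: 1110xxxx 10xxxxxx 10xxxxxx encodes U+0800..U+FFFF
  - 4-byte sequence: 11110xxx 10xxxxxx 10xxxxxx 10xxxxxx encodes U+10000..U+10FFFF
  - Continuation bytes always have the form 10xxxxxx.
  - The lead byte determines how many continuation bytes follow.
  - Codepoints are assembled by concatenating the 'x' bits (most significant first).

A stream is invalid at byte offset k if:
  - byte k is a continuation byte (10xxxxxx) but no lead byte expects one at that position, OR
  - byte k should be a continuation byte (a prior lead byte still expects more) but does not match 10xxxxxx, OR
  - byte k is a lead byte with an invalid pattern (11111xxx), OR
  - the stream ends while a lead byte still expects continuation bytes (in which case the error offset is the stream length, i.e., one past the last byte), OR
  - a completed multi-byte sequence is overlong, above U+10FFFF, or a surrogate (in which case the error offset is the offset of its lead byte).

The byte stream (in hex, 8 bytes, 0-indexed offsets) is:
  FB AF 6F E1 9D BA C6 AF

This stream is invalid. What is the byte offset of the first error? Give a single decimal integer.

Byte[0]=FB: INVALID lead byte (not 0xxx/110x/1110/11110)

Answer: 0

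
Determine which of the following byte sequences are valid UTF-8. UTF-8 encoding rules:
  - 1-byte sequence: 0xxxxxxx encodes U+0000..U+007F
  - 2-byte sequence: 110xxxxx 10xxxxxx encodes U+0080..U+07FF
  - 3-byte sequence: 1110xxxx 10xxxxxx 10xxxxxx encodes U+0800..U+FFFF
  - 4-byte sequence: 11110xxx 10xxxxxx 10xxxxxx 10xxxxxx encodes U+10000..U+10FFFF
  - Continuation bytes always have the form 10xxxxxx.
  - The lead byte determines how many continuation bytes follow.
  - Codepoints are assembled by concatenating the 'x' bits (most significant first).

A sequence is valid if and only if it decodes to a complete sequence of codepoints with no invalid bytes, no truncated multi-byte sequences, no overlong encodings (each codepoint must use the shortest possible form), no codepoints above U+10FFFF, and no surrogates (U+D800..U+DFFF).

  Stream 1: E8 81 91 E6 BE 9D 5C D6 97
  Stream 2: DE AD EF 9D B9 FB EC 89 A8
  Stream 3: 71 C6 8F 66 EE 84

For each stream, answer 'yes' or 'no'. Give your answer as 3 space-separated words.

Stream 1: decodes cleanly. VALID
Stream 2: error at byte offset 5. INVALID
Stream 3: error at byte offset 6. INVALID

Answer: yes no no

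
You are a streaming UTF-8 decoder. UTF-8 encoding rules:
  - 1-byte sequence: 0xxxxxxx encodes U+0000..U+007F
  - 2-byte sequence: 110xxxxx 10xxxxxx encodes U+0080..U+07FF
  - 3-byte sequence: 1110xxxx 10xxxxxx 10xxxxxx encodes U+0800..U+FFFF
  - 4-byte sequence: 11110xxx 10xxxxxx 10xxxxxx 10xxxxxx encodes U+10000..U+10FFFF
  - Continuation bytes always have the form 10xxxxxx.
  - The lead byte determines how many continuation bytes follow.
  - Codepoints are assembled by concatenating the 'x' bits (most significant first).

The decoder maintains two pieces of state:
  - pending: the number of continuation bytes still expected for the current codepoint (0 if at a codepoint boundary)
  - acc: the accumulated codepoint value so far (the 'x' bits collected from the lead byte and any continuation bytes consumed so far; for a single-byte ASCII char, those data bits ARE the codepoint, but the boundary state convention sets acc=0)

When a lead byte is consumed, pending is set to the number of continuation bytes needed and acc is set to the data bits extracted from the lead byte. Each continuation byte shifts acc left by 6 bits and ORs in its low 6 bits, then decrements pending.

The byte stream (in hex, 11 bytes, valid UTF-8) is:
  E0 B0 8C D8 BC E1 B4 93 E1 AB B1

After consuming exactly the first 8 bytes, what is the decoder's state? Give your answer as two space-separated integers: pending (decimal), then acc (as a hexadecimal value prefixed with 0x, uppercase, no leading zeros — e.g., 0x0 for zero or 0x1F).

Answer: 0 0x1D13

Derivation:
Byte[0]=E0: 3-byte lead. pending=2, acc=0x0
Byte[1]=B0: continuation. acc=(acc<<6)|0x30=0x30, pending=1
Byte[2]=8C: continuation. acc=(acc<<6)|0x0C=0xC0C, pending=0
Byte[3]=D8: 2-byte lead. pending=1, acc=0x18
Byte[4]=BC: continuation. acc=(acc<<6)|0x3C=0x63C, pending=0
Byte[5]=E1: 3-byte lead. pending=2, acc=0x1
Byte[6]=B4: continuation. acc=(acc<<6)|0x34=0x74, pending=1
Byte[7]=93: continuation. acc=(acc<<6)|0x13=0x1D13, pending=0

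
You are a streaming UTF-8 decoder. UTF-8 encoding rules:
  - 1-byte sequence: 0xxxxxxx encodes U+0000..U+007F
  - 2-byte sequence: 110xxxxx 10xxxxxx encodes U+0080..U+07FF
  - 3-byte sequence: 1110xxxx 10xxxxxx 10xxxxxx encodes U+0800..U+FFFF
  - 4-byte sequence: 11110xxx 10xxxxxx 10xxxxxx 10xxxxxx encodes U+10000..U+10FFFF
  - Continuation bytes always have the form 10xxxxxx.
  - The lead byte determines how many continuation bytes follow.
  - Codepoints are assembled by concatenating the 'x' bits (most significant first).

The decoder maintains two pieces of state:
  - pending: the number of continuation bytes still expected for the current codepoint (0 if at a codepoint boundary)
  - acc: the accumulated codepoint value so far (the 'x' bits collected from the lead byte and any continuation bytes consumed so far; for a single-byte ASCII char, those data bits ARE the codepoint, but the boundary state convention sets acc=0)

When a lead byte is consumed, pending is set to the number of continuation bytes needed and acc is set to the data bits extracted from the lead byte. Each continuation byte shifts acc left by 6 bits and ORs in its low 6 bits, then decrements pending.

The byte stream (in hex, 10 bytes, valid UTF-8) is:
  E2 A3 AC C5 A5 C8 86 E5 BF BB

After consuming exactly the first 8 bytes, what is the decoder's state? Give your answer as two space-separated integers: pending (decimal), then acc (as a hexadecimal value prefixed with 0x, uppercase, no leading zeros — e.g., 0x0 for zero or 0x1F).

Answer: 2 0x5

Derivation:
Byte[0]=E2: 3-byte lead. pending=2, acc=0x2
Byte[1]=A3: continuation. acc=(acc<<6)|0x23=0xA3, pending=1
Byte[2]=AC: continuation. acc=(acc<<6)|0x2C=0x28EC, pending=0
Byte[3]=C5: 2-byte lead. pending=1, acc=0x5
Byte[4]=A5: continuation. acc=(acc<<6)|0x25=0x165, pending=0
Byte[5]=C8: 2-byte lead. pending=1, acc=0x8
Byte[6]=86: continuation. acc=(acc<<6)|0x06=0x206, pending=0
Byte[7]=E5: 3-byte lead. pending=2, acc=0x5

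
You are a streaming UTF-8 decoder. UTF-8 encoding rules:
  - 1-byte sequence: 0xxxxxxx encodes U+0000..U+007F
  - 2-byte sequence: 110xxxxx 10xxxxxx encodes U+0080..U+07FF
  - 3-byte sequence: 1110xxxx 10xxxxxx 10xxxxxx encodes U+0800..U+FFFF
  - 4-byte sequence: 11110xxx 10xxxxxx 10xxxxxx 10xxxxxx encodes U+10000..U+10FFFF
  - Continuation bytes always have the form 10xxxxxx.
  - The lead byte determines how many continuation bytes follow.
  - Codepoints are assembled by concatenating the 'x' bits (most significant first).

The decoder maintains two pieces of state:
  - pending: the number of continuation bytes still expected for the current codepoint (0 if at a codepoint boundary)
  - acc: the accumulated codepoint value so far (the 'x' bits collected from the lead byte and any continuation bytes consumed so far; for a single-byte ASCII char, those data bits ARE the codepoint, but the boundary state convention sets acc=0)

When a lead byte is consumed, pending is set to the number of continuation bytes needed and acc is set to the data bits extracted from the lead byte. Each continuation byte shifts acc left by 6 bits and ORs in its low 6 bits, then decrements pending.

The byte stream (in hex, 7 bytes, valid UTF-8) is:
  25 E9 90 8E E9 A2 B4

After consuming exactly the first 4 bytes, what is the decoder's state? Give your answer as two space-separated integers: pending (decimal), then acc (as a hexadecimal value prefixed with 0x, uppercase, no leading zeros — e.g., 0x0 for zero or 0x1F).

Answer: 0 0x940E

Derivation:
Byte[0]=25: 1-byte. pending=0, acc=0x0
Byte[1]=E9: 3-byte lead. pending=2, acc=0x9
Byte[2]=90: continuation. acc=(acc<<6)|0x10=0x250, pending=1
Byte[3]=8E: continuation. acc=(acc<<6)|0x0E=0x940E, pending=0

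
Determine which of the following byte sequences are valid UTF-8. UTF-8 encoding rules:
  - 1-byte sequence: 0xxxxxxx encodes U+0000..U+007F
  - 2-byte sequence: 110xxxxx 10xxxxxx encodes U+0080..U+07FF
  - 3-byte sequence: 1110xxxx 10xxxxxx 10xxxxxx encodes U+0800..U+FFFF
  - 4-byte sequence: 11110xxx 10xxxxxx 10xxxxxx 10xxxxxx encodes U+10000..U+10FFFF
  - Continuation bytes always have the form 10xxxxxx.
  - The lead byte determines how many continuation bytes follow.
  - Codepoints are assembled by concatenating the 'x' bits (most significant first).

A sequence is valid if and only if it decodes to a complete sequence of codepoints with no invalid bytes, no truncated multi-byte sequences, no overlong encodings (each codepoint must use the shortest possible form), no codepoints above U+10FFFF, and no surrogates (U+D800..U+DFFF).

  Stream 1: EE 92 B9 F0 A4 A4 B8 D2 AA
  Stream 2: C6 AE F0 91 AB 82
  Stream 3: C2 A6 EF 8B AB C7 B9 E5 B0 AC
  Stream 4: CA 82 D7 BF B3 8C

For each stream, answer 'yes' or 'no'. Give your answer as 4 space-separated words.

Answer: yes yes yes no

Derivation:
Stream 1: decodes cleanly. VALID
Stream 2: decodes cleanly. VALID
Stream 3: decodes cleanly. VALID
Stream 4: error at byte offset 4. INVALID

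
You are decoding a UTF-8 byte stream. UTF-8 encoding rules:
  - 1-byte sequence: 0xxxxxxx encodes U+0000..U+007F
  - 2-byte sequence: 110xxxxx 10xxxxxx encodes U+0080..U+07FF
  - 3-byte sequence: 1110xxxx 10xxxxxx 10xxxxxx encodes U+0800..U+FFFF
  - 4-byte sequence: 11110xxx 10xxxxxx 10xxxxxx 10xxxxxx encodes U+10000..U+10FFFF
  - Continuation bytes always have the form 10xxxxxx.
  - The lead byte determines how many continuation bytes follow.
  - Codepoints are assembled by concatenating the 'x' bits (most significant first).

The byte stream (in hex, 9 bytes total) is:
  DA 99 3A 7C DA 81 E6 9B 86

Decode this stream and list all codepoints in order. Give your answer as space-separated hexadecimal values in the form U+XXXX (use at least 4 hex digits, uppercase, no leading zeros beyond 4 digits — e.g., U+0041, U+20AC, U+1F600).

Answer: U+0699 U+003A U+007C U+0681 U+66C6

Derivation:
Byte[0]=DA: 2-byte lead, need 1 cont bytes. acc=0x1A
Byte[1]=99: continuation. acc=(acc<<6)|0x19=0x699
Completed: cp=U+0699 (starts at byte 0)
Byte[2]=3A: 1-byte ASCII. cp=U+003A
Byte[3]=7C: 1-byte ASCII. cp=U+007C
Byte[4]=DA: 2-byte lead, need 1 cont bytes. acc=0x1A
Byte[5]=81: continuation. acc=(acc<<6)|0x01=0x681
Completed: cp=U+0681 (starts at byte 4)
Byte[6]=E6: 3-byte lead, need 2 cont bytes. acc=0x6
Byte[7]=9B: continuation. acc=(acc<<6)|0x1B=0x19B
Byte[8]=86: continuation. acc=(acc<<6)|0x06=0x66C6
Completed: cp=U+66C6 (starts at byte 6)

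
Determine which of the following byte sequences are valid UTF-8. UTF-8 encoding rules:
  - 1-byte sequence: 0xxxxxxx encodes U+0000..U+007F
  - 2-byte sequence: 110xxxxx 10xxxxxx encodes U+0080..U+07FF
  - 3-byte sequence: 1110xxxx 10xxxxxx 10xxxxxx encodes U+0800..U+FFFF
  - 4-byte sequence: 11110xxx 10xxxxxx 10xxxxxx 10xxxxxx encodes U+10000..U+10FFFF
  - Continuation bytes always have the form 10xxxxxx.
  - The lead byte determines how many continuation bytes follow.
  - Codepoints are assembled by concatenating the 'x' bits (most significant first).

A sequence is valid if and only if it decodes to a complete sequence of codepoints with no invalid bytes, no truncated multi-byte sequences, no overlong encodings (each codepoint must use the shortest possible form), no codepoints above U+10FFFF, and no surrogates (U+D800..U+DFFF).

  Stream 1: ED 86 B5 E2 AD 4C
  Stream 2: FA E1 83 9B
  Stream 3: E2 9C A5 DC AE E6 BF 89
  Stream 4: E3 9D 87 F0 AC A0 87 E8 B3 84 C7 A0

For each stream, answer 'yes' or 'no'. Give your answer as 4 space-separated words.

Stream 1: error at byte offset 5. INVALID
Stream 2: error at byte offset 0. INVALID
Stream 3: decodes cleanly. VALID
Stream 4: decodes cleanly. VALID

Answer: no no yes yes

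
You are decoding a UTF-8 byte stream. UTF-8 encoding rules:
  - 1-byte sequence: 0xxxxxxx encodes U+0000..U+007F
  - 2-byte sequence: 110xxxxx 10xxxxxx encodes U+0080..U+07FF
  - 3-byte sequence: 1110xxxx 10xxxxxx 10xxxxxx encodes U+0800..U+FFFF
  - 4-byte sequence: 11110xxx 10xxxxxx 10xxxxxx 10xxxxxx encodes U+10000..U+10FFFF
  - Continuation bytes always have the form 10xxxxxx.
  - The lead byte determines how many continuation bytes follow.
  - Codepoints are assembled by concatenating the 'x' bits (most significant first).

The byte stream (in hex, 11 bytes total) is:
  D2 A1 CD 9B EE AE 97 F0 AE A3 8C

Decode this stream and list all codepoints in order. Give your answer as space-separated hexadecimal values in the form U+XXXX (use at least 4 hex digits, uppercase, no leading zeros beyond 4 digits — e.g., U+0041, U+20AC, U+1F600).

Byte[0]=D2: 2-byte lead, need 1 cont bytes. acc=0x12
Byte[1]=A1: continuation. acc=(acc<<6)|0x21=0x4A1
Completed: cp=U+04A1 (starts at byte 0)
Byte[2]=CD: 2-byte lead, need 1 cont bytes. acc=0xD
Byte[3]=9B: continuation. acc=(acc<<6)|0x1B=0x35B
Completed: cp=U+035B (starts at byte 2)
Byte[4]=EE: 3-byte lead, need 2 cont bytes. acc=0xE
Byte[5]=AE: continuation. acc=(acc<<6)|0x2E=0x3AE
Byte[6]=97: continuation. acc=(acc<<6)|0x17=0xEB97
Completed: cp=U+EB97 (starts at byte 4)
Byte[7]=F0: 4-byte lead, need 3 cont bytes. acc=0x0
Byte[8]=AE: continuation. acc=(acc<<6)|0x2E=0x2E
Byte[9]=A3: continuation. acc=(acc<<6)|0x23=0xBA3
Byte[10]=8C: continuation. acc=(acc<<6)|0x0C=0x2E8CC
Completed: cp=U+2E8CC (starts at byte 7)

Answer: U+04A1 U+035B U+EB97 U+2E8CC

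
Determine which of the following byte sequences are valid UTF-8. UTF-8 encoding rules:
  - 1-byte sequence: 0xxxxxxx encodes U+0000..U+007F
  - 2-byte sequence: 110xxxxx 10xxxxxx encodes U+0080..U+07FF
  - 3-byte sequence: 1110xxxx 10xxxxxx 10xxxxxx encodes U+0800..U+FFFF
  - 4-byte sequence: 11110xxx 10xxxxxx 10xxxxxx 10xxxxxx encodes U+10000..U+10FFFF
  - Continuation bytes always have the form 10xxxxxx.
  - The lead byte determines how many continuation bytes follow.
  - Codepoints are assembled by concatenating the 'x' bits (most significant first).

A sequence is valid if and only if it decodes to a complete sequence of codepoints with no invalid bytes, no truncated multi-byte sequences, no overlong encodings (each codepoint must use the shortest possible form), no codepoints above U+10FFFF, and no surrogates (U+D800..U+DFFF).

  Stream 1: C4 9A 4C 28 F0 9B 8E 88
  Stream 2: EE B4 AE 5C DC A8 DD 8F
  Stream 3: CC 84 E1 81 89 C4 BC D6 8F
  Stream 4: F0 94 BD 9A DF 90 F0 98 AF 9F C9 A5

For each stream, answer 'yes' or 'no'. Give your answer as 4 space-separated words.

Answer: yes yes yes yes

Derivation:
Stream 1: decodes cleanly. VALID
Stream 2: decodes cleanly. VALID
Stream 3: decodes cleanly. VALID
Stream 4: decodes cleanly. VALID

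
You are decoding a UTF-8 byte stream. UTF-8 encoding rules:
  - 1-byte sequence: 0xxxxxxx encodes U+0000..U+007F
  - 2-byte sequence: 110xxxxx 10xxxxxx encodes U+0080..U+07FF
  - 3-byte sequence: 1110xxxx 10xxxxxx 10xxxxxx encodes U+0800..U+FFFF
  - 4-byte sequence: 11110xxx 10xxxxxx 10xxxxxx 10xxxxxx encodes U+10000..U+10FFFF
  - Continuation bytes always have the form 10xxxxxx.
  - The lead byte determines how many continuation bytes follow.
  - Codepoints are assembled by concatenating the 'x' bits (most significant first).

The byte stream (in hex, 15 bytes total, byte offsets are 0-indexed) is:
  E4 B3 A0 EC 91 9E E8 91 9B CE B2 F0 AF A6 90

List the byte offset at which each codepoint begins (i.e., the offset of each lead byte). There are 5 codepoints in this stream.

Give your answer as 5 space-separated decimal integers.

Byte[0]=E4: 3-byte lead, need 2 cont bytes. acc=0x4
Byte[1]=B3: continuation. acc=(acc<<6)|0x33=0x133
Byte[2]=A0: continuation. acc=(acc<<6)|0x20=0x4CE0
Completed: cp=U+4CE0 (starts at byte 0)
Byte[3]=EC: 3-byte lead, need 2 cont bytes. acc=0xC
Byte[4]=91: continuation. acc=(acc<<6)|0x11=0x311
Byte[5]=9E: continuation. acc=(acc<<6)|0x1E=0xC45E
Completed: cp=U+C45E (starts at byte 3)
Byte[6]=E8: 3-byte lead, need 2 cont bytes. acc=0x8
Byte[7]=91: continuation. acc=(acc<<6)|0x11=0x211
Byte[8]=9B: continuation. acc=(acc<<6)|0x1B=0x845B
Completed: cp=U+845B (starts at byte 6)
Byte[9]=CE: 2-byte lead, need 1 cont bytes. acc=0xE
Byte[10]=B2: continuation. acc=(acc<<6)|0x32=0x3B2
Completed: cp=U+03B2 (starts at byte 9)
Byte[11]=F0: 4-byte lead, need 3 cont bytes. acc=0x0
Byte[12]=AF: continuation. acc=(acc<<6)|0x2F=0x2F
Byte[13]=A6: continuation. acc=(acc<<6)|0x26=0xBE6
Byte[14]=90: continuation. acc=(acc<<6)|0x10=0x2F990
Completed: cp=U+2F990 (starts at byte 11)

Answer: 0 3 6 9 11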